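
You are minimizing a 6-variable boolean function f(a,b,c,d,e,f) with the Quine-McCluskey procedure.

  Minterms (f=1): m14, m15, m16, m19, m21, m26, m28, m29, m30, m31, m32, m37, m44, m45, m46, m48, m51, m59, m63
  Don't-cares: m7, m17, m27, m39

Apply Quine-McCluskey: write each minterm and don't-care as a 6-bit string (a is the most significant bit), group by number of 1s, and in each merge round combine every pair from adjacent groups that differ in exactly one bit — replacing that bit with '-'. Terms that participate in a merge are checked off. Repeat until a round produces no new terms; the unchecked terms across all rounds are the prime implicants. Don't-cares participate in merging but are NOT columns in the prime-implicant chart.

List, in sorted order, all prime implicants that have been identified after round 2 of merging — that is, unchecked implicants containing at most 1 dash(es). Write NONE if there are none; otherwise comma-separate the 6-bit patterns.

-00111, -01110, -10000, 00-111, 01-101, 010-01, 0100-1, 01000-, 1-0000, 10-101, 1001-1, 1011-0, 10110-

[col 0] 000111*, 001110*, 001111*, 010000*, 010001*, 010011*, 010101*, 011010*, 011011*, 011100*, 011101*, 011110*, 011111*, 100000*, 100101*, 100111*, 101100*, 101101*, 101110*, 110000*, 110011*, 111011*, 111111*
[col 1] -00111, -01110, -10000, -10011*, -11011*, -11111*, 0-1110*, 0-1111*, 00-111, 00111-*, 01-011*, 01-101, 010-01, 0100-1, 01000-, 011-10*, 011-11*, 01101-*, 0111-0*, 0111-1*, 01110-*, 01111-*, 1-0000, 10-101, 1001-1, 1011-0, 10110-, 11-011*, 111-11*
[col 2] -1-011, -11-11, 0-111-, 011-1-, 0111--
Prime implicants: -00111, -01110, -1-011, -10000, -11-11, 0-111-, 00-111, 01-101, 010-01, 0100-1, 01000-, 011-1-, 0111--, 1-0000, 10-101, 1001-1, 1011-0, 10110-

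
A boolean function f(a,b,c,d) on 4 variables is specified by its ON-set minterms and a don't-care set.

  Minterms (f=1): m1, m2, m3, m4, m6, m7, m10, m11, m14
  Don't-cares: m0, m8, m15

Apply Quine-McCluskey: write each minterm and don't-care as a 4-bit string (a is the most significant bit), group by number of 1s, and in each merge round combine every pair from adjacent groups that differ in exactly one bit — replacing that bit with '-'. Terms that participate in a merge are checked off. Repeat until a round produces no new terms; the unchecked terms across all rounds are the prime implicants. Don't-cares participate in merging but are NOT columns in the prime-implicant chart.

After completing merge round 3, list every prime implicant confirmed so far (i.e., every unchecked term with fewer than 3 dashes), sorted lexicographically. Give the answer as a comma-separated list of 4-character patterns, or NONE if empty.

Round 0: 0000✓ 0001✓ 0010✓ 0011✓ 0100✓ 0110✓ 0111✓ 1000✓ 1010✓ 1011✓ 1110✓ 1111✓
Round 1: -000✓ -010✓ -011✓ -110✓ -111✓ 0-00✓ 0-10✓ 0-11✓ 00-0✓ 00-1✓ 000-✓ 001-✓ 01-0✓ 011-✓ 1-10✓ 1-11✓ 10-0✓ 101-✓ 111-✓
Round 2: --10✓ --11✓ -0-0 -01-✓ -11-✓ 0--0 0-1-✓ 00-- 1-1-✓
Round 3: --1-
PIs = {--1-, -0-0, 0--0, 00--}

-0-0, 0--0, 00--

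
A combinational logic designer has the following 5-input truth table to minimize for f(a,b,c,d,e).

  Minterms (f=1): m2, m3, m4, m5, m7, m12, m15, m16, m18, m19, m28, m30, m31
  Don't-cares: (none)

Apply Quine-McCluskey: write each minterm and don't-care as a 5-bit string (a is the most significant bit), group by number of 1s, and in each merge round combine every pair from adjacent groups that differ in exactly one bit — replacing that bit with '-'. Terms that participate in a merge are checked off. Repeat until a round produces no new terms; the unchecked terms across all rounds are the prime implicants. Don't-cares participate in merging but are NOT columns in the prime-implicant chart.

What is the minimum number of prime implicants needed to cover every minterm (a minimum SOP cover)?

6

size-2^0 implicants → 00010(✓)  00011(✓)  00100(✓)  00101(✓)  00111(✓)  01100(✓)  01111(✓)  10000(✓)  10010(✓)  10011(✓)  11100(✓)  11110(✓)  11111(✓)
size-2^1 implicants → -0010(✓)  -0011(✓)  -1100  -1111  0-100  0-111  00-11  0001-(✓)  001-1  0010-  100-0  1001-(✓)  111-0  1111-
size-2^2 implicants → -001-
Unchecked terms (primes): -001-, -1100, -1111, 0-100, 0-111, 00-11, 001-1, 0010-, 100-0, 111-0, 1111-
Minterm coverage:
  m2 ⊆ -001- [E]
  m3 ⊆ -001-,00-11
  m4 ⊆ 0-100,0010-
  m5 ⊆ 001-1,0010-
  m7 ⊆ 0-111,00-11,001-1
  m12 ⊆ -1100,0-100
  m15 ⊆ -1111,0-111
  m16 ⊆ 100-0 [E]
  m18 ⊆ -001-,100-0
  m19 ⊆ -001- [E]
  m28 ⊆ -1100,111-0
  m30 ⊆ 111-0,1111-
  m31 ⊆ -1111,1111-
E = {-001-, 100-0}
Petrick residual → -1100, 0-111, 0010-, 1111-
Cover = b'c'd + bcd'e' + a'cde + a'b'cd' + ab'c'e' + abcd  |cover|=6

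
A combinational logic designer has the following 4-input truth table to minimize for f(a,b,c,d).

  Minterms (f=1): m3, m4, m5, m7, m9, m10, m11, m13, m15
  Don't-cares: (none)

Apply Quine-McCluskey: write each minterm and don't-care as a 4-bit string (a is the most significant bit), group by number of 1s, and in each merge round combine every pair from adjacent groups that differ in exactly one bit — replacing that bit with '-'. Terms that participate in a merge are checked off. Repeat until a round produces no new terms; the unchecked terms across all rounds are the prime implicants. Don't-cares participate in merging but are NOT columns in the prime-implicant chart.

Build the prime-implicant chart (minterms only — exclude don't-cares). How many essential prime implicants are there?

[col 0] 0011*, 0100*, 0101*, 0111*, 1001*, 1010*, 1011*, 1101*, 1111*
[col 1] -011*, -101*, -111*, 0-11*, 01-1*, 010-, 1-01*, 1-11*, 10-1*, 101-, 11-1*
[col 2] --11, -1-1, 1--1
Prime implicants: --11, -1-1, 010-, 1--1, 101-
PI chart (minterm → PIs covering it):
  3 | --11  (sole → essential)
  4 | 010-  (sole → essential)
  5 | -1-1,010-
  7 | --11,-1-1
  9 | 1--1  (sole → essential)
  10 | 101-  (sole → essential)
  11 | --11,1--1,101-
  13 | -1-1,1--1
  15 | --11,-1-1,1--1
Essential prime implicants: --11, 010-, 1--1, 101-

4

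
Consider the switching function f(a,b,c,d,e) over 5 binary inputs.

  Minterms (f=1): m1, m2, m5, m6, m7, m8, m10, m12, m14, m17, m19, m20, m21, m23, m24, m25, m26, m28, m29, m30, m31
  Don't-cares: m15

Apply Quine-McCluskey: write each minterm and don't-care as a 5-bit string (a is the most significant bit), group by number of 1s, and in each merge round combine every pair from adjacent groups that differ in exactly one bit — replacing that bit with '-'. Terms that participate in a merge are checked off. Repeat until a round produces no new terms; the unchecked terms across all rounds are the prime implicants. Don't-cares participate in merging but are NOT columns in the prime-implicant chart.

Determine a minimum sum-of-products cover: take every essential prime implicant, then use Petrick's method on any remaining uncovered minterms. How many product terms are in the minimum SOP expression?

size-2^0 implicants → 00001(✓)  00010(✓)  00101(✓)  00110(✓)  00111(✓)  01000(✓)  01010(✓)  01100(✓)  01110(✓)  01111(✓)  10001(✓)  10011(✓)  10100(✓)  10101(✓)  10111(✓)  11000(✓)  11001(✓)  11010(✓)  11100(✓)  11101(✓)  11110(✓)  11111(✓)
size-2^1 implicants → -0001(✓)  -0101(✓)  -0111(✓)  -1000(✓)  -1010(✓)  -1100(✓)  -1110(✓)  -1111(✓)  0-010(✓)  0-110(✓)  0-111(✓)  00-01(✓)  00-10(✓)  001-1(✓)  0011-(✓)  01-00(✓)  01-10(✓)  010-0(✓)  011-0(✓)  0111-(✓)  1-001(✓)  1-100(✓)  1-101(✓)  1-111(✓)  10-01(✓)  10-11(✓)  100-1(✓)  101-1(✓)  1010-(✓)  11-00(✓)  11-01(✓)  11-10(✓)  110-0(✓)  1100-(✓)  111-0(✓)  111-1(✓)  1110-(✓)  1111-(✓)
size-2^2 implicants → --111  -0-01  -01-1  -1-00(✓)  -1-10(✓)  -10-0(✓)  -11-0(✓)  -111-  0--10  0-11-  01--0(✓)  1--01  1-1-1  1-10-  10--1  11--0(✓)  11-0-  111--
size-2^3 implicants → -1--0
Unchecked terms (primes): --111, -0-01, -01-1, -1--0, -111-, 0--10, 0-11-, 1--01, 1-1-1, 1-10-, 10--1, 11-0-, 111--
Minterm coverage:
  m1 ⊆ -0-01 [E]
  m2 ⊆ 0--10 [E]
  m5 ⊆ -0-01,-01-1
  m6 ⊆ 0--10,0-11-
  m7 ⊆ --111,-01-1,0-11-
  m8 ⊆ -1--0 [E]
  m10 ⊆ -1--0,0--10
  m12 ⊆ -1--0 [E]
  m14 ⊆ -1--0,-111-,0--10,0-11-
  m17 ⊆ -0-01,1--01,10--1
  m19 ⊆ 10--1 [E]
  m20 ⊆ 1-10- [E]
  m21 ⊆ -0-01,-01-1,1--01,1-1-1,1-10-,10--1
  m23 ⊆ --111,-01-1,1-1-1,10--1
  m24 ⊆ -1--0,11-0-
  m25 ⊆ 1--01,11-0-
  m26 ⊆ -1--0 [E]
  m28 ⊆ -1--0,1-10-,11-0-,111--
  m29 ⊆ 1--01,1-1-1,1-10-,11-0-,111--
  m30 ⊆ -1--0,-111-,111--
  m31 ⊆ --111,-111-,1-1-1,111--
E = {-0-01, -1--0, 0--10, 1-10-, 10--1}
Petrick residual → --111, 1--01
Cover = cde + b'd'e + be' + a'de' + ad'e + acd' + ab'e  |cover|=7

7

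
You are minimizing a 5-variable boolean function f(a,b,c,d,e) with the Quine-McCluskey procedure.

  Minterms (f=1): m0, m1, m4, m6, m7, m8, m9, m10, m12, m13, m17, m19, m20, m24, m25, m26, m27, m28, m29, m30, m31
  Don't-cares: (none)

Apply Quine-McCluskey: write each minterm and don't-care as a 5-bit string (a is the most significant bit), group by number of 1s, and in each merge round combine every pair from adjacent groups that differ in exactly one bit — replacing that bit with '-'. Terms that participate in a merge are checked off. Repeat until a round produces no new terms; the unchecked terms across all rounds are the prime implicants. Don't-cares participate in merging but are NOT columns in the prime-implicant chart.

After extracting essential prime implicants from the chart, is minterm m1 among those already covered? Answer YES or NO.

NO

Round 0: 00000✓ 00001✓ 00100✓ 00110✓ 00111✓ 01000✓ 01001✓ 01010✓ 01100✓ 01101✓ 10001✓ 10011✓ 10100✓ 11000✓ 11001✓ 11010✓ 11011✓ 11100✓ 11101✓ 11110✓ 11111✓
Round 1: -0001✓ -0100✓ -1000✓ -1001✓ -1010✓ -1100✓ -1101✓ 0-000✓ 0-001✓ 0-100✓ 00-00✓ 0000-✓ 001-0 0011- 01-00✓ 01-01✓ 010-0✓ 0100-✓ 0110-✓ 1-001✓ 1-011✓ 1-100✓ 100-1✓ 11-00✓ 11-01✓ 11-10✓ 11-11✓ 110-0✓ 110-1✓ 1100-✓ 1101-✓ 111-0✓ 111-1✓ 1110-✓ 1111-✓
Round 2: --001 --100 -1-00✓ -1-01✓ -10-0 -100-✓ -110-✓ 0--00 0-00- 01-0-✓ 1-0-1 11--0✓ 11--1✓ 11-0-✓ 11-1-✓ 110--✓ 111--✓
Round 3: -1-0- 11---
PIs = {--001, --100, -1-0-, -10-0, 0--00, 0-00-, 001-0, 0011-, 1-0-1, 11---}
Coverage chart:
  m0: 0--00,0-00-
  m1: --001,0-00-
  m4: --100,0--00,001-0
  m6: 001-0,0011-
  m7: 0011- ←essential
  m8: -1-0-,-10-0,0--00,0-00-
  m9: --001,-1-0-,0-00-
  m10: -10-0 ←essential
  m12: --100,-1-0-,0--00
  m13: -1-0- ←essential
  m17: --001,1-0-1
  m19: 1-0-1 ←essential
  m20: --100 ←essential
  m24: -1-0-,-10-0,11---
  m25: --001,-1-0-,1-0-1,11---
  m26: -10-0,11---
  m27: 1-0-1,11---
  m28: --100,-1-0-,11---
  m29: -1-0-,11---
  m30: 11--- ←essential
  m31: 11--- ←essential
Essential: --100, -1-0-, -10-0, 0011-, 1-0-1, 11---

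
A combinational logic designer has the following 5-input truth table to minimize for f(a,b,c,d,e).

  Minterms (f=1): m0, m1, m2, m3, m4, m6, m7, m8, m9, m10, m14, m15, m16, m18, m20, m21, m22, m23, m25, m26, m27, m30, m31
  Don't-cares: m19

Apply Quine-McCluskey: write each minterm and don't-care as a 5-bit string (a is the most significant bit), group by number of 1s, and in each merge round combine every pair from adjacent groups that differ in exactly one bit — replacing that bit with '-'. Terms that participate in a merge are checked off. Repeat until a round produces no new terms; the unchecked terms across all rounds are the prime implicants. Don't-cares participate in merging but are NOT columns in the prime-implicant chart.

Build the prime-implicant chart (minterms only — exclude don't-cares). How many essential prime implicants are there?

Round 0: 00000✓ 00001✓ 00010✓ 00011✓ 00100✓ 00110✓ 00111✓ 01000✓ 01001✓ 01010✓ 01110✓ 01111✓ 10000✓ 10010✓ 10011✓ 10100✓ 10101✓ 10110✓ 10111✓ 11001✓ 11010✓ 11011✓ 11110✓ 11111✓
Round 1: -0000✓ -0010✓ -0011✓ -0100✓ -0110✓ -0111✓ -1001 -1010✓ -1110✓ -1111✓ 0-000✓ 0-001✓ 0-010✓ 0-110✓ 0-111✓ 00-00✓ 00-10✓ 00-11✓ 000-0✓ 000-1✓ 0000-✓ 0001-✓ 001-0✓ 0011-✓ 01-10✓ 010-0✓ 0100-✓ 0111-✓ 1-010✓ 1-011✓ 1-110✓ 1-111✓ 10-00✓ 10-10✓ 10-11✓ 100-0✓ 1001-✓ 101-0✓ 101-1✓ 1010-✓ 1011-✓ 11-10✓ 11-11✓ 110-1 1101-✓ 1111-✓
Round 2: --010✓ --110✓ --111✓ -0-00✓ -0-10✓ -0-11✓ -00-0✓ -001-✓ -01-0✓ -011-✓ -1-10✓ -111-✓ 0--10✓ 0-0-0 0-00- 0-11-✓ 00--0✓ 00-1-✓ 000-- 1--10✓ 1--11✓ 1-01-✓ 1-11-✓ 10--0✓ 10-1-✓ 101-- 11-1-✓
Round 3: ---10 --11- -0--0 -0-1- 1--1-
PIs = {---10, --11-, -0--0, -0-1-, -1001, 0-0-0, 0-00-, 000--, 1--1-, 101--, 110-1}
Coverage chart:
  m0: -0--0,0-0-0,0-00-,000--
  m1: 0-00-,000--
  m2: ---10,-0--0,-0-1-,0-0-0,000--
  m3: -0-1-,000--
  m4: -0--0 ←essential
  m6: ---10,--11-,-0--0,-0-1-
  m7: --11-,-0-1-
  m8: 0-0-0,0-00-
  m9: -1001,0-00-
  m10: ---10,0-0-0
  m14: ---10,--11-
  m15: --11- ←essential
  m16: -0--0 ←essential
  m18: ---10,-0--0,-0-1-,1--1-
  m20: -0--0,101--
  m21: 101-- ←essential
  m22: ---10,--11-,-0--0,-0-1-,1--1-,101--
  m23: --11-,-0-1-,1--1-,101--
  m25: -1001,110-1
  m26: ---10,1--1-
  m27: 1--1-,110-1
  m30: ---10,--11-,1--1-
  m31: --11-,1--1-
Essential: --11-, -0--0, 101--

3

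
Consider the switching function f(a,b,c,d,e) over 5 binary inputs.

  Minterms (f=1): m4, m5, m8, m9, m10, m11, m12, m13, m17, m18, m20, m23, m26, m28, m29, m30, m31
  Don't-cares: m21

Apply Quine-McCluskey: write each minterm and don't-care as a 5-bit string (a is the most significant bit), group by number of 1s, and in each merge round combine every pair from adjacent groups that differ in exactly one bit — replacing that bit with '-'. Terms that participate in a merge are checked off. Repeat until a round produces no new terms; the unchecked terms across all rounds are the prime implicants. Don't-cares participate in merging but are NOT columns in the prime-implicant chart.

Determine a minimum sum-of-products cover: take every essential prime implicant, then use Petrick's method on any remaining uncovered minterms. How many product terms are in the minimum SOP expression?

6

Round 0: 00100✓ 00101✓ 01000✓ 01001✓ 01010✓ 01011✓ 01100✓ 01101✓ 10001✓ 10010✓ 10100✓ 10101✓ 10111✓ 11010✓ 11100✓ 11101✓ 11110✓ 11111✓
Round 1: -0100✓ -0101✓ -1010 -1100✓ -1101✓ 0-100✓ 0-101✓ 0010-✓ 01-00✓ 01-01✓ 010-0✓ 010-1✓ 0100-✓ 0101-✓ 0110-✓ 1-010 1-100✓ 1-101✓ 1-111✓ 10-01 101-1✓ 1010-✓ 11-10 111-0✓ 111-1✓ 1110-✓ 1111-✓
Round 2: --100✓ --101✓ -010-✓ -110-✓ 0-10-✓ 01-0- 010-- 1-1-1 1-10-✓ 111--
Round 3: --10-
PIs = {--10-, -1010, 01-0-, 010--, 1-010, 1-1-1, 10-01, 11-10, 111--}
Coverage chart:
  m4: --10- ←essential
  m5: --10- ←essential
  m8: 01-0-,010--
  m9: 01-0-,010--
  m10: -1010,010--
  m11: 010-- ←essential
  m12: --10-,01-0-
  m13: --10-,01-0-
  m17: 10-01 ←essential
  m18: 1-010 ←essential
  m20: --10- ←essential
  m23: 1-1-1 ←essential
  m26: -1010,1-010,11-10
  m28: --10-,111--
  m29: --10-,1-1-1,111--
  m30: 11-10,111--
  m31: 1-1-1,111--
Essential: --10-, 010--, 1-010, 1-1-1, 10-01
Petrick residual → 11-10
Min cover (6 terms): cd' + a'bc' + ac'de' + ace + ab'd'e + abde'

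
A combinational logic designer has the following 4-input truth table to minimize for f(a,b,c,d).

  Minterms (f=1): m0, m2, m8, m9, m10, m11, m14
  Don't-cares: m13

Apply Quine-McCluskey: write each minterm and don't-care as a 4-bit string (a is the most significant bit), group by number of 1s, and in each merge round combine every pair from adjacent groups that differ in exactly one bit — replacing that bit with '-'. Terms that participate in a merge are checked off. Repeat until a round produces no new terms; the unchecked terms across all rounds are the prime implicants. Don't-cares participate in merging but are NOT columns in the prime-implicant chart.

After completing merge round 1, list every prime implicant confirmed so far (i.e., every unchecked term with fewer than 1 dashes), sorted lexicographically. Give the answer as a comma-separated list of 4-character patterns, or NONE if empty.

NONE

Round 0: 0000✓ 0010✓ 1000✓ 1001✓ 1010✓ 1011✓ 1101✓ 1110✓
Round 1: -000✓ -010✓ 00-0✓ 1-01 1-10 10-0✓ 10-1✓ 100-✓ 101-✓
Round 2: -0-0 10--
PIs = {-0-0, 1-01, 1-10, 10--}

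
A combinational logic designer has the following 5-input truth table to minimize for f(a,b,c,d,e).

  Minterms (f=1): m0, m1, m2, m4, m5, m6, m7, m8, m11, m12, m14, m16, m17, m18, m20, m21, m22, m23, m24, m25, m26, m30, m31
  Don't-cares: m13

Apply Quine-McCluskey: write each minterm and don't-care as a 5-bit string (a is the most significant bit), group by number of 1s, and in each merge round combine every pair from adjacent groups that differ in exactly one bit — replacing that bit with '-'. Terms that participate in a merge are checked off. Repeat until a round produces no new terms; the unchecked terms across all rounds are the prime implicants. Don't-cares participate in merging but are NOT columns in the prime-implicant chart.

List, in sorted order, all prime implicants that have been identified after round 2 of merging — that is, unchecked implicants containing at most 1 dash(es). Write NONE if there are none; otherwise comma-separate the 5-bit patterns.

size-2^0 implicants → 00000(✓)  00001(✓)  00010(✓)  00100(✓)  00101(✓)  00110(✓)  00111(✓)  01000(✓)  01011  01100(✓)  01101(✓)  01110(✓)  10000(✓)  10001(✓)  10010(✓)  10100(✓)  10101(✓)  10110(✓)  10111(✓)  11000(✓)  11001(✓)  11010(✓)  11110(✓)  11111(✓)
size-2^1 implicants → -0000(✓)  -0001(✓)  -0010(✓)  -0100(✓)  -0101(✓)  -0110(✓)  -0111(✓)  -1000(✓)  -1110(✓)  0-000(✓)  0-100(✓)  0-101(✓)  0-110(✓)  00-00(✓)  00-01(✓)  00-10(✓)  000-0(✓)  0000-(✓)  001-0(✓)  001-1(✓)  0010-(✓)  0011-(✓)  01-00(✓)  011-0(✓)  0110-(✓)  1-000(✓)  1-001(✓)  1-010(✓)  1-110(✓)  1-111(✓)  10-00(✓)  10-01(✓)  10-10(✓)  100-0(✓)  1000-(✓)  101-0(✓)  101-1(✓)  1010-(✓)  1011-(✓)  11-10(✓)  110-0(✓)  1100-(✓)  1111-(✓)
size-2^2 implicants → --000  --110  -0-00(✓)  -0-01(✓)  -0-10(✓)  -00-0(✓)  -000-(✓)  -01-0(✓)  -01-1(✓)  -010-(✓)  -011-(✓)  0--00  0-1-0  0-10-  00--0(✓)  00-0-(✓)  001--(✓)  1--10  1-0-0  1-00-  1-11-  10--0(✓)  10-0-(✓)  101--(✓)
size-2^3 implicants → -0--0  -0-0-  -01--
Unchecked terms (primes): --000, --110, -0--0, -0-0-, -01--, 0--00, 0-1-0, 0-10-, 01011, 1--10, 1-0-0, 1-00-, 1-11-

01011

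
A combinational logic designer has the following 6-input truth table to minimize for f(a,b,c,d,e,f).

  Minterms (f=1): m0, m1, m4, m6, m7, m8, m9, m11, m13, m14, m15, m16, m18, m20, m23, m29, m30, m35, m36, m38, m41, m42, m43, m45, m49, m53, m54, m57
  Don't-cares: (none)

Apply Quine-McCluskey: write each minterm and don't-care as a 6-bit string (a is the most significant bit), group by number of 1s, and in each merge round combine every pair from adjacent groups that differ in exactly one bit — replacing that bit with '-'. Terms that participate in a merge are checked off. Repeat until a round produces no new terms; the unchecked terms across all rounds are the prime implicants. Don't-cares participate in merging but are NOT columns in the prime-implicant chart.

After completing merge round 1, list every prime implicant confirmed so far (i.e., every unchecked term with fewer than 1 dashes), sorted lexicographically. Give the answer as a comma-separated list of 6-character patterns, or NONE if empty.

size-2^0 implicants → 000000(✓)  000001(✓)  000100(✓)  000110(✓)  000111(✓)  001000(✓)  001001(✓)  001011(✓)  001101(✓)  001110(✓)  001111(✓)  010000(✓)  010010(✓)  010100(✓)  010111(✓)  011101(✓)  011110(✓)  100011(✓)  100100(✓)  100110(✓)  101001(✓)  101010(✓)  101011(✓)  101101(✓)  110001(✓)  110101(✓)  110110(✓)  111001(✓)
size-2^1 implicants → -00100(✓)  -00110(✓)  -01001(✓)  -01011(✓)  -01101(✓)  0-0000(✓)  0-0100(✓)  0-0111  0-1101  0-1110  00-000(✓)  00-001(✓)  00-110(✓)  00-111(✓)  000-00(✓)  00000-(✓)  0001-0(✓)  00011-(✓)  001-01(✓)  001-11(✓)  0010-1(✓)  00100-(✓)  0011-1(✓)  00111-(✓)  010-00(✓)  0100-0  1-0110  1-1001  10-011  1001-0(✓)  101-01(✓)  1010-1(✓)  10101-  11-001  110-01
size-2^2 implicants → -001-0  -01-01  -010-1  0-0-00  00-00-  00-11-  001--1
Unchecked terms (primes): -001-0, -01-01, -010-1, 0-0-00, 0-0111, 0-1101, 0-1110, 00-00-, 00-11-, 001--1, 0100-0, 1-0110, 1-1001, 10-011, 10101-, 11-001, 110-01

NONE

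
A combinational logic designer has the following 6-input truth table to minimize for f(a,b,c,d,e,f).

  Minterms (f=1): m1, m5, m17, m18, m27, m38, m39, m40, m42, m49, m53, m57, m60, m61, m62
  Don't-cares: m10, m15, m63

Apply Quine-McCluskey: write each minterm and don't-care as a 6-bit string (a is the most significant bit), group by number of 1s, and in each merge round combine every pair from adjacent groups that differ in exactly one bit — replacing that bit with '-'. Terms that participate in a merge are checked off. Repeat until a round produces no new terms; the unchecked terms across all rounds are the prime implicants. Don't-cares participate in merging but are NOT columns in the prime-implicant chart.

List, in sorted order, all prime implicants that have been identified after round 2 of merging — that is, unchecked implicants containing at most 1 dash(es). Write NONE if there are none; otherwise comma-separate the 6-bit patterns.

-01010, -10001, 0-0001, 000-01, 001111, 010010, 011011, 10011-, 1010-0

Round 0: 000001✓ 000101✓ 001010✓ 001111 010001✓ 010010 011011 100110✓ 100111✓ 101000✓ 101010✓ 110001✓ 110101✓ 111001✓ 111100✓ 111101✓ 111110✓ 111111✓
Round 1: -01010 -10001 0-0001 000-01 10011- 1010-0 11-001✓ 11-101✓ 110-01✓ 111-01✓ 1111-0✓ 1111-1✓ 11110-✓ 11111-✓
Round 2: 11--01 1111--
PIs = {-01010, -10001, 0-0001, 000-01, 001111, 010010, 011011, 10011-, 1010-0, 11--01, 1111--}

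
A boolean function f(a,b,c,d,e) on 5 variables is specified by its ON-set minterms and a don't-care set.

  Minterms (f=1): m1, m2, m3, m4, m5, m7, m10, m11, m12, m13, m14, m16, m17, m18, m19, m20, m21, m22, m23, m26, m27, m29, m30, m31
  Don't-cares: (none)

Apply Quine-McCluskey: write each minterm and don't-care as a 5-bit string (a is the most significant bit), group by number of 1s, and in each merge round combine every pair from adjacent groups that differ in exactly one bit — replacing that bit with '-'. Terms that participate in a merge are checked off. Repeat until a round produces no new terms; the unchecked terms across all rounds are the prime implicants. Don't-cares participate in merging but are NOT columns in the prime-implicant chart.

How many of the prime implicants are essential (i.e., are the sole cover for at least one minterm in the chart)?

Round 0: 00001✓ 00010✓ 00011✓ 00100✓ 00101✓ 00111✓ 01010✓ 01011✓ 01100✓ 01101✓ 01110✓ 10000✓ 10001✓ 10010✓ 10011✓ 10100✓ 10101✓ 10110✓ 10111✓ 11010✓ 11011✓ 11101✓ 11110✓ 11111✓
Round 1: -0001✓ -0010✓ -0011✓ -0100✓ -0101✓ -0111✓ -1010✓ -1011✓ -1101✓ -1110✓ 0-010✓ 0-011✓ 0-100✓ 0-101✓ 00-01✓ 00-11✓ 000-1✓ 0001-✓ 001-1✓ 0010-✓ 01-10✓ 0101-✓ 011-0 0110-✓ 1-010✓ 1-011✓ 1-101✓ 1-110✓ 1-111✓ 10-00✓ 10-01✓ 10-10✓ 10-11✓ 100-0✓ 100-1✓ 1000-✓ 1001-✓ 101-0✓ 101-1✓ 1010-✓ 1011-✓ 11-10✓ 11-11✓ 1101-✓ 111-1✓ 1111-✓
Round 2: --010✓ --011✓ --101 -0-01✓ -0-11✓ -00-1✓ -001-✓ -01-1✓ -010- -1-10 -101-✓ 0-01-✓ 0-10- 00--1✓ 1--10✓ 1--11✓ 1-01-✓ 1-1-1 1-11-✓ 10--0✓ 10--1✓ 10-0-✓ 10-1-✓ 100--✓ 101--✓ 11-1-✓
Round 3: --01- -0--1 1--1- 10---
PIs = {--01-, --101, -0--1, -010-, -1-10, 0-10-, 011-0, 1--1-, 1-1-1, 10---}
Coverage chart:
  m1: -0--1 ←essential
  m2: --01- ←essential
  m3: --01-,-0--1
  m4: -010-,0-10-
  m5: --101,-0--1,-010-,0-10-
  m7: -0--1 ←essential
  m10: --01-,-1-10
  m11: --01- ←essential
  m12: 0-10-,011-0
  m13: --101,0-10-
  m14: -1-10,011-0
  m16: 10--- ←essential
  m17: -0--1,10---
  m18: --01-,1--1-,10---
  m19: --01-,-0--1,1--1-,10---
  m20: -010-,10---
  m21: --101,-0--1,-010-,1-1-1,10---
  m22: 1--1-,10---
  m23: -0--1,1--1-,1-1-1,10---
  m26: --01-,-1-10,1--1-
  m27: --01-,1--1-
  m29: --101,1-1-1
  m30: -1-10,1--1-
  m31: 1--1-,1-1-1
Essential: --01-, -0--1, 10---

3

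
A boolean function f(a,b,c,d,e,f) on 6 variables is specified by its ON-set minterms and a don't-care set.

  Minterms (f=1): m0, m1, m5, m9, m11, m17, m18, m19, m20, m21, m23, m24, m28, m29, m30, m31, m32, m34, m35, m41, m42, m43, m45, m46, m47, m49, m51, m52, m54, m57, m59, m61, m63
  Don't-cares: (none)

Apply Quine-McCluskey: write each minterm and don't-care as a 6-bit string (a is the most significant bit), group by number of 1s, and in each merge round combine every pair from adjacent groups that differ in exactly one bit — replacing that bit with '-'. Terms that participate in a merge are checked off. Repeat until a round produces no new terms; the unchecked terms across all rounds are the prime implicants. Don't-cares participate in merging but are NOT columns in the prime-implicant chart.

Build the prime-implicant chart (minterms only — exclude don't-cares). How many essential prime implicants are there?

8

Round 0: 000000✓ 000001✓ 000101✓ 001001✓ 001011✓ 010001✓ 010010✓ 010011✓ 010100✓ 010101✓ 010111✓ 011000✓ 011100✓ 011101✓ 011110✓ 011111✓ 100000✓ 100010✓ 100011✓ 101001✓ 101010✓ 101011✓ 101101✓ 101110✓ 101111✓ 110001✓ 110011✓ 110100✓ 110110✓ 111001✓ 111011✓ 111101✓ 111111✓
Round 1: -00000 -01001✓ -01011✓ -10001✓ -10011✓ -10100 -11101✓ -11111✓ 0-0001✓ 0-0101✓ 00-001 000-01✓ 00000- 0010-1✓ 01-100✓ 01-101✓ 01-111✓ 010-01✓ 010-11✓ 0100-1✓ 01001- 0101-1✓ 01010-✓ 011-00 0111-0✓ 0111-1✓ 01110-✓ 01111-✓ 1-0011✓ 1-1001✓ 1-1011✓ 1-1101✓ 1-1111✓ 10-010✓ 10-011✓ 1000-0 10001-✓ 101-01✓ 101-10✓ 101-11✓ 1010-1✓ 10101-✓ 1011-1✓ 10111-✓ 11-001✓ 11-011✓ 1100-1✓ 1101-0 111-01✓ 111-11✓ 1110-1✓ 1111-1✓
Round 2: -010-1 -100-1 -111-1 0-0-01 01-1-1 01-10- 010--1 0111-- 1--011 1-1-01✓ 1-1-11✓ 1-10-1✓ 1-11-1✓ 10-01- 101--1✓ 101-1- 11-0-1 111--1✓
Round 3: 1-1--1
PIs = {-00000, -010-1, -100-1, -10100, -111-1, 0-0-01, 00-001, 00000-, 01-1-1, 01-10-, 010--1, 01001-, 011-00, 0111--, 1--011, 1-1--1, 10-01-, 1000-0, 101-1-, 11-0-1, 1101-0}
Coverage chart:
  m0: -00000,00000-
  m1: 0-0-01,00-001,00000-
  m5: 0-0-01 ←essential
  m9: -010-1,00-001
  m11: -010-1 ←essential
  m17: -100-1,0-0-01,010--1
  m18: 01001- ←essential
  m19: -100-1,010--1,01001-
  m20: -10100,01-10-
  m21: 0-0-01,01-1-1,01-10-,010--1
  m23: 01-1-1,010--1
  m24: 011-00 ←essential
  m28: 01-10-,011-00,0111--
  m29: -111-1,01-1-1,01-10-,0111--
  m30: 0111-- ←essential
  m31: -111-1,01-1-1,0111--
  m32: -00000,1000-0
  m34: 10-01-,1000-0
  m35: 1--011,10-01-
  m41: -010-1,1-1--1
  m42: 10-01-,101-1-
  m43: -010-1,1--011,1-1--1,10-01-,101-1-
  m45: 1-1--1 ←essential
  m46: 101-1- ←essential
  m47: 1-1--1,101-1-
  m49: -100-1,11-0-1
  m51: -100-1,1--011,11-0-1
  m52: -10100,1101-0
  m54: 1101-0 ←essential
  m57: 1-1--1,11-0-1
  m59: 1--011,1-1--1,11-0-1
  m61: -111-1,1-1--1
  m63: -111-1,1-1--1
Essential: -010-1, 0-0-01, 01001-, 011-00, 0111--, 1-1--1, 101-1-, 1101-0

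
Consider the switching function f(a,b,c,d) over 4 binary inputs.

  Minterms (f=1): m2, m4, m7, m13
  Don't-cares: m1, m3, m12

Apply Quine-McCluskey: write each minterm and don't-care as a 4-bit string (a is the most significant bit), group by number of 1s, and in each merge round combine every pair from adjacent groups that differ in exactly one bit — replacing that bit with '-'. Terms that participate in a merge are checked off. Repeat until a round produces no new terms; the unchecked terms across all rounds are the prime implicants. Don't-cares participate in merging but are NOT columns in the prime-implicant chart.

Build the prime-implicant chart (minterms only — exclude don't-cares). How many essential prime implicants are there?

4

Round 0: 0001✓ 0010✓ 0011✓ 0100✓ 0111✓ 1100✓ 1101✓
Round 1: -100 0-11 00-1 001- 110-
PIs = {-100, 0-11, 00-1, 001-, 110-}
Coverage chart:
  m2: 001- ←essential
  m4: -100 ←essential
  m7: 0-11 ←essential
  m13: 110- ←essential
Essential: -100, 0-11, 001-, 110-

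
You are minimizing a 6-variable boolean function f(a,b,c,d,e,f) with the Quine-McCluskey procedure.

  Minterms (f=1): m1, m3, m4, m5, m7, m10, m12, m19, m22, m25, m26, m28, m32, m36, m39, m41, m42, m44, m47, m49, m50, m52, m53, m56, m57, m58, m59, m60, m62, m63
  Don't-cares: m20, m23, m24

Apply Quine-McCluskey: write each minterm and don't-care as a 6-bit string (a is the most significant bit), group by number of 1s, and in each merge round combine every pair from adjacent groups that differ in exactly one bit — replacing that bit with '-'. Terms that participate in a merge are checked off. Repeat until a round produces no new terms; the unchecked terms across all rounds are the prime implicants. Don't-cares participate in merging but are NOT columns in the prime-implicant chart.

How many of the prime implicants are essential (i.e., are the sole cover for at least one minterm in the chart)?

[col 0] 000001*, 000011*, 000100*, 000101*, 000111*, 001010*, 001100*, 010011*, 010100*, 010110*, 010111*, 011000*, 011001*, 011010*, 011100*, 100000*, 100100*, 100111*, 101001*, 101010*, 101100*, 101111*, 110001*, 110010*, 110100*, 110101*, 111000*, 111001*, 111010*, 111011*, 111100*, 111110*, 111111*
[col 1] -00100*, -00111, -01010*, -01100*, -10100*, -11000*, -11001*, -11010*, -11100*, 0-0011*, 0-0100*, 0-0111*, 0-1010*, 0-1100*, 00-100*, 000-01*, 000-11*, 0000-1*, 0001-1*, 00010-, 01-100*, 010-11*, 0101-0, 01011-, 011-00*, 0110-0*, 01100-*, 1-0100*, 1-1001, 1-1010*, 1-1100*, 1-1111, 10-100*, 10-111, 100-00, 11-001, 11-010, 11-100*, 110-01, 11010-, 111-00*, 111-10*, 111-11*, 1110-0*, 1110-1*, 11100-*, 11101-*, 1111-0*, 11111-*
[col 2] --0100*, --1010, --1100*, -0-100*, -1-100*, -11-00, -110-0, -1100-, 0--100*, 0-0-11, 000--1, 1--100*, 111--0, 111-1-, 1110--
[col 3] ---100
Prime implicants: ---100, --1010, -00111, -11-00, -110-0, -1100-, 0-0-11, 000--1, 00010-, 0101-0, 01011-, 1-1001, 1-1111, 10-111, 100-00, 11-001, 11-010, 110-01, 11010-, 111--0, 111-1-, 1110--
PI chart (minterm → PIs covering it):
  1 | 000--1  (sole → essential)
  3 | 0-0-11,000--1
  4 | ---100,00010-
  5 | 000--1,00010-
  7 | -00111,0-0-11,000--1
  10 | --1010  (sole → essential)
  12 | ---100  (sole → essential)
  19 | 0-0-11  (sole → essential)
  22 | 0101-0,01011-
  25 | -1100-  (sole → essential)
  26 | --1010,-110-0
  28 | ---100,-11-00
  32 | 100-00  (sole → essential)
  36 | ---100,100-00
  39 | -00111,10-111
  41 | 1-1001  (sole → essential)
  42 | --1010  (sole → essential)
  44 | ---100  (sole → essential)
  47 | 1-1111,10-111
  49 | 11-001,110-01
  50 | 11-010  (sole → essential)
  52 | ---100,11010-
  53 | 110-01,11010-
  56 | -11-00,-110-0,-1100-,111--0,1110--
  57 | -1100-,1-1001,11-001,1110--
  58 | --1010,-110-0,11-010,111--0,111-1-,1110--
  59 | 111-1-,1110--
  60 | ---100,-11-00,111--0
  62 | 111--0,111-1-
  63 | 1-1111,111-1-
Essential prime implicants: ---100, --1010, -1100-, 0-0-11, 000--1, 1-1001, 100-00, 11-010

8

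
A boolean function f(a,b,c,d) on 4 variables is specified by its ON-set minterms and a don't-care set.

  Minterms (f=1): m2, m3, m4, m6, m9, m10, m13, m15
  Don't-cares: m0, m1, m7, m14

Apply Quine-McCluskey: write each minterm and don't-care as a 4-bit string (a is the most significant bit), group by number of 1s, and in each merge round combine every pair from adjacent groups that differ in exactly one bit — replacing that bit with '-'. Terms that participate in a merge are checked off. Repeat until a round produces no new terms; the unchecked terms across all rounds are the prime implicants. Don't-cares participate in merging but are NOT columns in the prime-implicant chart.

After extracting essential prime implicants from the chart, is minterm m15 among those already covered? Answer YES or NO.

NO

Round 0: 0000✓ 0001✓ 0010✓ 0011✓ 0100✓ 0110✓ 0111✓ 1001✓ 1010✓ 1101✓ 1110✓ 1111✓
Round 1: -001 -010✓ -110✓ -111✓ 0-00✓ 0-10✓ 0-11✓ 00-0✓ 00-1✓ 000-✓ 001-✓ 01-0✓ 011-✓ 1-01 1-10✓ 11-1 111-✓
Round 2: --10 -11- 0--0 0-1- 00--
PIs = {--10, -001, -11-, 0--0, 0-1-, 00--, 1-01, 11-1}
Coverage chart:
  m2: --10,0--0,0-1-,00--
  m3: 0-1-,00--
  m4: 0--0 ←essential
  m6: --10,-11-,0--0,0-1-
  m9: -001,1-01
  m10: --10 ←essential
  m13: 1-01,11-1
  m15: -11-,11-1
Essential: --10, 0--0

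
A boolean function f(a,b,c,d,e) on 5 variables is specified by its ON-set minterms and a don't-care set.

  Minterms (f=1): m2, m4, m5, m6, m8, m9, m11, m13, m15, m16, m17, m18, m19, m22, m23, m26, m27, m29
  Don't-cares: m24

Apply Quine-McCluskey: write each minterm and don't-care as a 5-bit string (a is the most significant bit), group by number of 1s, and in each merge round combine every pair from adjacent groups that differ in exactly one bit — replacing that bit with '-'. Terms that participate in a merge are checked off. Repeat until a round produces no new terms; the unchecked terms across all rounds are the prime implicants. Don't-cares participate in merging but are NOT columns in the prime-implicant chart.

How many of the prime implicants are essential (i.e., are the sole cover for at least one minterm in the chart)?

5

[col 0] 00010*, 00100*, 00101*, 00110*, 01000*, 01001*, 01011*, 01101*, 01111*, 10000*, 10001*, 10010*, 10011*, 10110*, 10111*, 11000*, 11010*, 11011*, 11101*
[col 1] -0010*, -0110*, -1000, -1011, -1101, 0-101, 00-10*, 001-0, 0010-, 01-01*, 01-11*, 010-1*, 0100-, 011-1*, 1-000*, 1-010*, 1-011*, 10-10*, 10-11*, 100-0*, 100-1*, 1000-*, 1001-*, 1011-*, 110-0*, 1101-*
[col 2] -0-10, 01--1, 1-0-0, 1-01-, 10-1-, 100--
Prime implicants: -0-10, -1000, -1011, -1101, 0-101, 001-0, 0010-, 01--1, 0100-, 1-0-0, 1-01-, 10-1-, 100--
PI chart (minterm → PIs covering it):
  2 | -0-10  (sole → essential)
  4 | 001-0,0010-
  5 | 0-101,0010-
  6 | -0-10,001-0
  8 | -1000,0100-
  9 | 01--1,0100-
  11 | -1011,01--1
  13 | -1101,0-101,01--1
  15 | 01--1  (sole → essential)
  16 | 1-0-0,100--
  17 | 100--  (sole → essential)
  18 | -0-10,1-0-0,1-01-,10-1-,100--
  19 | 1-01-,10-1-,100--
  22 | -0-10,10-1-
  23 | 10-1-  (sole → essential)
  26 | 1-0-0,1-01-
  27 | -1011,1-01-
  29 | -1101  (sole → essential)
Essential prime implicants: -0-10, -1101, 01--1, 10-1-, 100--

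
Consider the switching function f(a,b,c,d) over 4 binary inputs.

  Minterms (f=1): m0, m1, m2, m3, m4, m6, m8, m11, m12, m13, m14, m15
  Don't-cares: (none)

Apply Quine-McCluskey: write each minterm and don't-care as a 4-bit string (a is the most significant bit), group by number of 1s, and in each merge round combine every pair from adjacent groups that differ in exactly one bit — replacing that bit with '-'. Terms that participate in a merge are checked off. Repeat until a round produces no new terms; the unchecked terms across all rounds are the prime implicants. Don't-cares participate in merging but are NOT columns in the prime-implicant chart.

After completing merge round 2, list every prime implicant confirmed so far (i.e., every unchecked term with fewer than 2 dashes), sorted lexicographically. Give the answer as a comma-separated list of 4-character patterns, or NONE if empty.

-011, 1-11

size-2^0 implicants → 0000(✓)  0001(✓)  0010(✓)  0011(✓)  0100(✓)  0110(✓)  1000(✓)  1011(✓)  1100(✓)  1101(✓)  1110(✓)  1111(✓)
size-2^1 implicants → -000(✓)  -011  -100(✓)  -110(✓)  0-00(✓)  0-10(✓)  00-0(✓)  00-1(✓)  000-(✓)  001-(✓)  01-0(✓)  1-00(✓)  1-11  11-0(✓)  11-1(✓)  110-(✓)  111-(✓)
size-2^2 implicants → --00  -1-0  0--0  00--  11--
Unchecked terms (primes): --00, -011, -1-0, 0--0, 00--, 1-11, 11--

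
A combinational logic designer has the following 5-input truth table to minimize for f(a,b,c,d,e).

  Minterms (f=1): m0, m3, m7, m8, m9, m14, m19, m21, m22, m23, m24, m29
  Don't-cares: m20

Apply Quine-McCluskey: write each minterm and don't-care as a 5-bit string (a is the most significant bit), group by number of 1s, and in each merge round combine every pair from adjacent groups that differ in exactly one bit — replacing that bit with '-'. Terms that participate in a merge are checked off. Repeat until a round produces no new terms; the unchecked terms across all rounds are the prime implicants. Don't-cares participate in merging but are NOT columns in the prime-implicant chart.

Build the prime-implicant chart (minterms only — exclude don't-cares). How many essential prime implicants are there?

Round 0: 00000✓ 00011✓ 00111✓ 01000✓ 01001✓ 01110 10011✓ 10100✓ 10101✓ 10110✓ 10111✓ 11000✓ 11101✓
Round 1: -0011✓ -0111✓ -1000 0-000 00-11✓ 0100- 1-101 10-11✓ 101-0✓ 101-1✓ 1010-✓ 1011-✓
Round 2: -0-11 101--
PIs = {-0-11, -1000, 0-000, 0100-, 01110, 1-101, 101--}
Coverage chart:
  m0: 0-000 ←essential
  m3: -0-11 ←essential
  m7: -0-11 ←essential
  m8: -1000,0-000,0100-
  m9: 0100- ←essential
  m14: 01110 ←essential
  m19: -0-11 ←essential
  m21: 1-101,101--
  m22: 101-- ←essential
  m23: -0-11,101--
  m24: -1000 ←essential
  m29: 1-101 ←essential
Essential: -0-11, -1000, 0-000, 0100-, 01110, 1-101, 101--

7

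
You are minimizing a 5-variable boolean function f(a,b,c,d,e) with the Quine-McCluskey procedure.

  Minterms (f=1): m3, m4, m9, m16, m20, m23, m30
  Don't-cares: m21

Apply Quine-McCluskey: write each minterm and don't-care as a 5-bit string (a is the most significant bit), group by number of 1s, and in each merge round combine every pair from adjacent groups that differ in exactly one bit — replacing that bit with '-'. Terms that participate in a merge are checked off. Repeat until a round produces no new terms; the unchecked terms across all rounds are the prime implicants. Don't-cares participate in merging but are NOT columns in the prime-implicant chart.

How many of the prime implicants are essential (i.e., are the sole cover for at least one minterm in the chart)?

6

size-2^0 implicants → 00011  00100(✓)  01001  10000(✓)  10100(✓)  10101(✓)  10111(✓)  11110
size-2^1 implicants → -0100  10-00  101-1  1010-
Unchecked terms (primes): -0100, 00011, 01001, 10-00, 101-1, 1010-, 11110
Minterm coverage:
  m3 ⊆ 00011 [E]
  m4 ⊆ -0100 [E]
  m9 ⊆ 01001 [E]
  m16 ⊆ 10-00 [E]
  m20 ⊆ -0100,10-00,1010-
  m23 ⊆ 101-1 [E]
  m30 ⊆ 11110 [E]
E = {-0100, 00011, 01001, 10-00, 101-1, 11110}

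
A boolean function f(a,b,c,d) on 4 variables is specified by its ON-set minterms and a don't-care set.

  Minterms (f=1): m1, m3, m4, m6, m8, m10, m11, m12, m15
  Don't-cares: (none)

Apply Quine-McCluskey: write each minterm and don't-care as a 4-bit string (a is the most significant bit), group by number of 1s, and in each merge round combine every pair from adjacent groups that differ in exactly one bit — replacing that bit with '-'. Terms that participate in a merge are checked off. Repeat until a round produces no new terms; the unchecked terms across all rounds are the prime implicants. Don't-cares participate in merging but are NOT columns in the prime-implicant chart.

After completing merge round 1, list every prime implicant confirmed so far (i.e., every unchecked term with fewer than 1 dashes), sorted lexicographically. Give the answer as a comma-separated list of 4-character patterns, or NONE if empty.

[col 0] 0001*, 0011*, 0100*, 0110*, 1000*, 1010*, 1011*, 1100*, 1111*
[col 1] -011, -100, 00-1, 01-0, 1-00, 1-11, 10-0, 101-
Prime implicants: -011, -100, 00-1, 01-0, 1-00, 1-11, 10-0, 101-

NONE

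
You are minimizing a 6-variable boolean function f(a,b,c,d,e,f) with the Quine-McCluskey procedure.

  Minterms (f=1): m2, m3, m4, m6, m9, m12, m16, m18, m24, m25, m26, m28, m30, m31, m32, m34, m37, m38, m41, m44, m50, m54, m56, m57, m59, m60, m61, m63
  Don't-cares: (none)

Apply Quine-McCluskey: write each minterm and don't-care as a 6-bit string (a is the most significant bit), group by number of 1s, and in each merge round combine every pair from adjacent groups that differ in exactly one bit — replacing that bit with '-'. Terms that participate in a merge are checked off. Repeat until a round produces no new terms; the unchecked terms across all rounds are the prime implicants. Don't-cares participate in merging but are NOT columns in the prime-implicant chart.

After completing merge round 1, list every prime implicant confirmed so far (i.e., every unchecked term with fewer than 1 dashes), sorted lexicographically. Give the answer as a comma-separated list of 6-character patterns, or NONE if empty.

100101

Round 0: 000010✓ 000011✓ 000100✓ 000110✓ 001001✓ 001100✓ 010000✓ 010010✓ 011000✓ 011001✓ 011010✓ 011100✓ 011110✓ 011111✓ 100000✓ 100010✓ 100101 100110✓ 101001✓ 101100✓ 110010✓ 110110✓ 111000✓ 111001✓ 111011✓ 111100✓ 111101✓ 111111✓
Round 1: -00010✓ -00110✓ -01001✓ -01100✓ -10010✓ -11000✓ -11001✓ -11100✓ -11111 0-0010✓ 0-1001✓ 0-1100✓ 00-100 000-10✓ 00001- 0001-0 01-000✓ 01-010✓ 0100-0✓ 011-00✓ 011-10✓ 0110-0✓ 01100-✓ 0111-0✓ 01111- 1-0010✓ 1-0110✓ 1-1001✓ 1-1100✓ 100-10✓ 1000-0 110-10✓ 111-00✓ 111-01✓ 111-11✓ 1110-1✓ 11100-✓ 1111-1✓ 11110-✓
Round 2: --0010 --1001 --1100 -00-10 -11-00 -1100- 01-0-0 011--0 1-0-10 111--1 111-0-
PIs = {--0010, --1001, --1100, -00-10, -11-00, -1100-, -11111, 00-100, 00001-, 0001-0, 01-0-0, 011--0, 01111-, 1-0-10, 1000-0, 100101, 111--1, 111-0-}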